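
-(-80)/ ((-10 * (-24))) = 1/ 3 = 0.33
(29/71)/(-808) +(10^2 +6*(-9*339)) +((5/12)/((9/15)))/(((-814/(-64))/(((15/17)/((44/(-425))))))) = -14028256862747/770509608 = -18206.47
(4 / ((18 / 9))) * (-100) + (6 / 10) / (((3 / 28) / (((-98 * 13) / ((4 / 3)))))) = -27754 / 5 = -5550.80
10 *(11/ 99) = 10/ 9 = 1.11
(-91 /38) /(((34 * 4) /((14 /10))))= -637 /25840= -0.02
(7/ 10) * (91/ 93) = 637/ 930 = 0.68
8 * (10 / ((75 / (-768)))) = -4096 / 5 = -819.20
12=12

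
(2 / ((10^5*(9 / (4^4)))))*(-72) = -128 / 3125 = -0.04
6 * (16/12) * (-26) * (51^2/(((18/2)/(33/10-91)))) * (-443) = -11677086616/5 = -2335417323.20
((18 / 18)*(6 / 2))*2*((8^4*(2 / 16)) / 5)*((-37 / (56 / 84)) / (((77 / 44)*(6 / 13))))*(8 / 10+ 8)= -65015808 / 175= -371518.90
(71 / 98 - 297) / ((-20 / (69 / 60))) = 133561 / 7840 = 17.04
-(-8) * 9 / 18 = 4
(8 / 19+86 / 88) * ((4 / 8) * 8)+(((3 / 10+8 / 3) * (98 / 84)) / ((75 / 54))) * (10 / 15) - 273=-20827793 / 78375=-265.75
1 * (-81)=-81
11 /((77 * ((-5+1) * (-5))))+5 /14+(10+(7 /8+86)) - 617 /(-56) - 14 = 94.26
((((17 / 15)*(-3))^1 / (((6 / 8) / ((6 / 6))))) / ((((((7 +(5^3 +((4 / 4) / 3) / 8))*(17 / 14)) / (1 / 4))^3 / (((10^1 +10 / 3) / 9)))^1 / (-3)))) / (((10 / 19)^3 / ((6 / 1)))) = 3613650432 / 1149673638600125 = 0.00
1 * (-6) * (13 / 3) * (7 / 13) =-14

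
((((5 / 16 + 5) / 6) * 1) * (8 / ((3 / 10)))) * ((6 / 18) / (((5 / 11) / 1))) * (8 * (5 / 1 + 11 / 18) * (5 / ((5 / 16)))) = 3021920 / 243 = 12435.88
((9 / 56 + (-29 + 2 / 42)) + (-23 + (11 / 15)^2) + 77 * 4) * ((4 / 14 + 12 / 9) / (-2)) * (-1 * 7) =7856431 / 5400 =1454.89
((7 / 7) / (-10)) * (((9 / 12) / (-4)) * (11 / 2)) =33 / 320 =0.10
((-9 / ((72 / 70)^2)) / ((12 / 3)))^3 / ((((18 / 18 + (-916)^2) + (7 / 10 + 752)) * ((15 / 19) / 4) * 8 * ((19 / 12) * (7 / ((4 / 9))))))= -0.00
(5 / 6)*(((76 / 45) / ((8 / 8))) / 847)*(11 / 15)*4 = 152 / 31185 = 0.00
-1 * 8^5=-32768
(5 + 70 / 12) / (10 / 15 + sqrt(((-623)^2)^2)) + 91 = 211918863 / 2328778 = 91.00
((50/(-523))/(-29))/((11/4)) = 200/166837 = 0.00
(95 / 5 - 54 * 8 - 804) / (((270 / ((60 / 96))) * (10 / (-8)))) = 1217 / 540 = 2.25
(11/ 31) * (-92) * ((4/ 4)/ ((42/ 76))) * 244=-9383264/ 651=-14413.62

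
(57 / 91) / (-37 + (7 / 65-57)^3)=-63375 / 18635129401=-0.00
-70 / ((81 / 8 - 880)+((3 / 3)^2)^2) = 80 / 993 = 0.08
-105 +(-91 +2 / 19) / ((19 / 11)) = -56902 / 361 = -157.62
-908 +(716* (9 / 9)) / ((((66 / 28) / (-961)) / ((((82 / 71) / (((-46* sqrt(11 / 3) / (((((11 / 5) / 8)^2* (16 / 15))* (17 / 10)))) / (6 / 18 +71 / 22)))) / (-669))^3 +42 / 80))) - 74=-154235.29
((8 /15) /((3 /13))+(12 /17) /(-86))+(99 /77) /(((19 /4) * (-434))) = 2185744084 /949382595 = 2.30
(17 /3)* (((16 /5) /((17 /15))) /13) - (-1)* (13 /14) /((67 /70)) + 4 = 5401 /871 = 6.20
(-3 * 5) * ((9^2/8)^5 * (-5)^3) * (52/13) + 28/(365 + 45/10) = 4831375636094377/6053888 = 798061615.29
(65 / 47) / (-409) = -65 / 19223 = -0.00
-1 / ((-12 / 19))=19 / 12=1.58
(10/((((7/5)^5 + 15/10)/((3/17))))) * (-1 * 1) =-0.26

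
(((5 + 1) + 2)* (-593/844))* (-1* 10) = 11860/211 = 56.21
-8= -8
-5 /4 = -1.25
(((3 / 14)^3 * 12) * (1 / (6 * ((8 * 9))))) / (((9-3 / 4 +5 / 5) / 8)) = 3 / 12691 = 0.00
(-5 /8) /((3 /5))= -1.04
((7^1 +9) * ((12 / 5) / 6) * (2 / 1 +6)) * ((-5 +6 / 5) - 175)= -9154.56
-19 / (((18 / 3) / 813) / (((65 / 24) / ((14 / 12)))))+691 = -295989 / 56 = -5285.52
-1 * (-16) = 16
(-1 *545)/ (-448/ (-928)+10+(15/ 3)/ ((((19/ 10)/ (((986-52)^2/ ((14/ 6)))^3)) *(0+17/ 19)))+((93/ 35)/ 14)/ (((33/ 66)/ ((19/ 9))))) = -1382384325/ 389856054130440639517999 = -0.00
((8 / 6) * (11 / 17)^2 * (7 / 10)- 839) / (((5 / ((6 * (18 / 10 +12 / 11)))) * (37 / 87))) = -100576174086 / 14702875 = -6840.58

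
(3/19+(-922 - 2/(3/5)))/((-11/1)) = 52735/627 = 84.11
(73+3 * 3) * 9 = 738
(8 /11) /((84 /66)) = 0.57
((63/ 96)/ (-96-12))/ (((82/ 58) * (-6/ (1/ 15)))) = 0.00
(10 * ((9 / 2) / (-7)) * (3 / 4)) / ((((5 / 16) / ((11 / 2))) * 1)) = -594 / 7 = -84.86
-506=-506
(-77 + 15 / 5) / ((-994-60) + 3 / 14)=1036 / 14753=0.07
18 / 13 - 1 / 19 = 329 / 247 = 1.33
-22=-22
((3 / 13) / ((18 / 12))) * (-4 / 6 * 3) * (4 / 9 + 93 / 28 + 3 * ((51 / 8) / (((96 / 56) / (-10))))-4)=112691 / 3276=34.40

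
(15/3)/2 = 5/2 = 2.50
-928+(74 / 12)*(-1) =-5605 / 6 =-934.17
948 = 948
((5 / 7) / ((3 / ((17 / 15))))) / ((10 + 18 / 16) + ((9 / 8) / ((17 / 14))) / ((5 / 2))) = 11560 / 492471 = 0.02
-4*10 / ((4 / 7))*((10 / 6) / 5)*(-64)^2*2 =-573440 / 3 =-191146.67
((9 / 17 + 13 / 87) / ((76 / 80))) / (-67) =-20080 / 1882767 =-0.01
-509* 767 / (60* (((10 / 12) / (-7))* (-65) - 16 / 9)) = -8198463 / 7510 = -1091.67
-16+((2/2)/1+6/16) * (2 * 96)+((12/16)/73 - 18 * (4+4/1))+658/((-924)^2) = 463039697/4451832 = 104.01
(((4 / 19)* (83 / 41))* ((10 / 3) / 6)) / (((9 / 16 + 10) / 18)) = 53120 / 131651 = 0.40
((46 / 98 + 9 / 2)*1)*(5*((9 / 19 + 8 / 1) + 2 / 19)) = 396905 / 1862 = 213.16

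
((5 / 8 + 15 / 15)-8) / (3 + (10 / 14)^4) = -122451 / 62624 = -1.96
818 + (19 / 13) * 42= 11432 / 13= 879.38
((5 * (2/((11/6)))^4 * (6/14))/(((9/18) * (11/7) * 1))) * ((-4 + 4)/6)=0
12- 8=4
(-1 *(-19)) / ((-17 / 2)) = -38 / 17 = -2.24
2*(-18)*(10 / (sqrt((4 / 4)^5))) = -360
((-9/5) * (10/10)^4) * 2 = -18/5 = -3.60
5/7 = 0.71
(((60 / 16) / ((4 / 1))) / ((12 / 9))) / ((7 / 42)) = 135 / 32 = 4.22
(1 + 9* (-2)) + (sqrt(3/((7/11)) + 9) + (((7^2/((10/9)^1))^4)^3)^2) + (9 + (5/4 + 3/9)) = 4* sqrt(42)/7 + 8783091394902850519635758337732167799668431788511478397917260483/3000000000000000000000000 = 2927697131634283506545253000000000000000.00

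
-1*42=-42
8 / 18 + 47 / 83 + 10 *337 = 2518145 / 747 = 3371.01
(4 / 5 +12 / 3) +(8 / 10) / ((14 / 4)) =176 / 35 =5.03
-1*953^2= -908209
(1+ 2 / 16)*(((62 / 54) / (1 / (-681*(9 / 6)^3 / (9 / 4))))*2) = -21111 / 8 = -2638.88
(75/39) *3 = 75/13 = 5.77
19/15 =1.27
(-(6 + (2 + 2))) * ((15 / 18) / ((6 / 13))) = -325 / 18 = -18.06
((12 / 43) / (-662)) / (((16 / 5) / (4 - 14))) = 75 / 56932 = 0.00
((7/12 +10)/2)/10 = 0.53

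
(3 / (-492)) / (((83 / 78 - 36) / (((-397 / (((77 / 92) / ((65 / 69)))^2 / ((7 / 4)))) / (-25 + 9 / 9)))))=872209 / 136268748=0.01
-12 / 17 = -0.71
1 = 1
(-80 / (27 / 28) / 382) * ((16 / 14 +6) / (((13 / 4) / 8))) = -256000 / 67041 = -3.82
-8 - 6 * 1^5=-14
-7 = -7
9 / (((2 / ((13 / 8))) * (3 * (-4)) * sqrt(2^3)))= -39 * sqrt(2) / 256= -0.22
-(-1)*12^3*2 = 3456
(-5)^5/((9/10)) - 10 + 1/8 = -250711/72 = -3482.10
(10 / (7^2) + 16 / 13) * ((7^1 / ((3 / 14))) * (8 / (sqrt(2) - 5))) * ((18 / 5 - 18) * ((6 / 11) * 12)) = 9856.43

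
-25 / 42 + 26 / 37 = 167 / 1554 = 0.11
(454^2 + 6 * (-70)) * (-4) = -822784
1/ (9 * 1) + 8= 73/ 9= 8.11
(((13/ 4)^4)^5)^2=361188648084531445929920877641340156544317601/ 1208925819614629174706176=298768247169762667417.69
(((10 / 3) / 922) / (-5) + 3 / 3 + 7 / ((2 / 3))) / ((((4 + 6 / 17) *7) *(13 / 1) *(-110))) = -540719 / 2048886840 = -0.00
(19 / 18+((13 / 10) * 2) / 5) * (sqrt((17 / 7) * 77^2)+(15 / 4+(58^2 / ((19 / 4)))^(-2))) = 481403995789 / 81478771200+7799 * sqrt(119) / 450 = 194.97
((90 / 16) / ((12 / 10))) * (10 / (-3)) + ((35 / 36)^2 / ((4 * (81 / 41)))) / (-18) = -118148225 / 7558272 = -15.63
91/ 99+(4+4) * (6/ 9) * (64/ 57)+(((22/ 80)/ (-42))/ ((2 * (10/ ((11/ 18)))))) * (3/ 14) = 4074579511/ 589881600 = 6.91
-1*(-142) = 142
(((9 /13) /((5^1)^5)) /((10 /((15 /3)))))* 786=3537 /40625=0.09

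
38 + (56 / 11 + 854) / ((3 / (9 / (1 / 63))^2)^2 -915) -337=-299.94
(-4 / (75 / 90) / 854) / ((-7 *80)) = 3 / 298900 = 0.00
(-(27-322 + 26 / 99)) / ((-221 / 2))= -58358 / 21879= -2.67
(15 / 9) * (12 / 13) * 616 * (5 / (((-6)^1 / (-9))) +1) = 104720 / 13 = 8055.38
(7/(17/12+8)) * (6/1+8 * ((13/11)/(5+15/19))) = 387912/68365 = 5.67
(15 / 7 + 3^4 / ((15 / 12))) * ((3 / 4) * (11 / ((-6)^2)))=8591 / 560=15.34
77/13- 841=-835.08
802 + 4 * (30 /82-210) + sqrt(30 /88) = -1498 /41 + sqrt(165) /22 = -35.95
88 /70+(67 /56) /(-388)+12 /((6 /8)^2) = 1051669 /46560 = 22.59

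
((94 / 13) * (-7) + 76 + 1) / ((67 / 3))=1029 / 871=1.18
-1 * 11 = -11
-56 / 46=-28 / 23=-1.22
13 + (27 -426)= -386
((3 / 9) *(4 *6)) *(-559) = -4472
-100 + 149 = 49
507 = 507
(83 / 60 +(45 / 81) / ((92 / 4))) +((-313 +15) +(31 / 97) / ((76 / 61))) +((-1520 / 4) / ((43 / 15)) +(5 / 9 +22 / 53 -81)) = -491643151237 / 966045310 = -508.92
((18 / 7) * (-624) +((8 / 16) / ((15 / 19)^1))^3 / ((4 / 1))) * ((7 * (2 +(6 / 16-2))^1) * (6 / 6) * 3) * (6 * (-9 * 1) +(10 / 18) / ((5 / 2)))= 146773966427 / 216000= 679509.10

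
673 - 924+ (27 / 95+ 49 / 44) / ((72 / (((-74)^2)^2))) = 10946001413 / 18810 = 581924.58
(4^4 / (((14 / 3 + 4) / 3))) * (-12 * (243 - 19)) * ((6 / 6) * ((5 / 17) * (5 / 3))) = -25804800 / 221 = -116763.80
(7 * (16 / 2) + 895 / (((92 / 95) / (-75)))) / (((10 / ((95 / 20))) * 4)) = -121062737 / 14720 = -8224.37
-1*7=-7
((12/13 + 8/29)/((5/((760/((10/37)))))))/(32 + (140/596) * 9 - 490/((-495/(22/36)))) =19.42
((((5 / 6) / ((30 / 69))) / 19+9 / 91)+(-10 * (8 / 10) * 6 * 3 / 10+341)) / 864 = 33902209 / 89631360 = 0.38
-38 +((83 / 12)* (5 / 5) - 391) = -5065 / 12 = -422.08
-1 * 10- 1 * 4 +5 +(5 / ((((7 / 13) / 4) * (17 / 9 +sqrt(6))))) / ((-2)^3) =-14877 / 2758- 5265 * sqrt(6) / 2758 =-10.07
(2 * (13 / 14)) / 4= 13 / 28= 0.46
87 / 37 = 2.35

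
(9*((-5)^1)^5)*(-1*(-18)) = -506250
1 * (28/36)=7/9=0.78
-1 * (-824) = 824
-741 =-741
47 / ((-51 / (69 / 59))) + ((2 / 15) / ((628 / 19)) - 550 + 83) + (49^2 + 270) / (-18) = -4368374347 / 7086195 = -616.46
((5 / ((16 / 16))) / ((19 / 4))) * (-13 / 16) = -65 / 76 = -0.86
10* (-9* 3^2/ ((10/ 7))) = -567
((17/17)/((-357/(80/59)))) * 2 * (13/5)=-416/21063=-0.02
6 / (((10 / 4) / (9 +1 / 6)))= 22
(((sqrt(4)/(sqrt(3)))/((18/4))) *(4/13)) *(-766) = -12256 *sqrt(3)/351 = -60.48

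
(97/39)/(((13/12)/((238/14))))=6596/169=39.03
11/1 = 11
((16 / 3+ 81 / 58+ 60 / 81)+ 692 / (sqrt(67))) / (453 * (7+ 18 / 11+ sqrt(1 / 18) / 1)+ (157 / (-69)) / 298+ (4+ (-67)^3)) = -0.00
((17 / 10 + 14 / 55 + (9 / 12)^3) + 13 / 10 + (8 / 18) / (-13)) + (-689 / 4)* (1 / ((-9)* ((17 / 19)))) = 19473481 / 777920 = 25.03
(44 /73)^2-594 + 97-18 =-2742499 /5329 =-514.64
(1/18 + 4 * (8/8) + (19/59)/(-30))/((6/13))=139607/15930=8.76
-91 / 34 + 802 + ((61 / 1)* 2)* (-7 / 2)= 12659 / 34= 372.32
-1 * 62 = -62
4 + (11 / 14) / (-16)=885 / 224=3.95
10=10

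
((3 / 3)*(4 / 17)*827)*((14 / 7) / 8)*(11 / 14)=9097 / 238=38.22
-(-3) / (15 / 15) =3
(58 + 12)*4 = 280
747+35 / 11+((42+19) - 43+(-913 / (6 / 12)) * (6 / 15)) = 2078 / 55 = 37.78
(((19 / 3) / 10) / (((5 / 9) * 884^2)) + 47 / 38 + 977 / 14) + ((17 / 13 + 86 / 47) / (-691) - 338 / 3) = -21087459275889989 / 506317962914400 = -41.65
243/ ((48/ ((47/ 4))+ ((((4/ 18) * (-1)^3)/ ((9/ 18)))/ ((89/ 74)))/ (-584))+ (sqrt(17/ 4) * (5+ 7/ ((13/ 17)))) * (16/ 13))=6.08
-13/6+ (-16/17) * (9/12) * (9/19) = -4847/1938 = -2.50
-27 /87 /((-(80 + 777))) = 9 /24853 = 0.00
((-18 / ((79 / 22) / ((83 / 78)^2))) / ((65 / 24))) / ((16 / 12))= -1364022 / 867815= -1.57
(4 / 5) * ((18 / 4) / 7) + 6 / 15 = 32 / 35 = 0.91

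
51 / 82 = 0.62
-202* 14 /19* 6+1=-16949 /19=-892.05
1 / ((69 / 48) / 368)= 256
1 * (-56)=-56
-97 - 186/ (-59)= -93.85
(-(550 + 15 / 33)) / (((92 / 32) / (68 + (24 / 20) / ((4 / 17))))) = -3540964 / 253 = -13995.91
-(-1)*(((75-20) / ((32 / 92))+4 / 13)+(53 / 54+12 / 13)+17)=497963 / 2808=177.34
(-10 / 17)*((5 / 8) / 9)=-25 / 612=-0.04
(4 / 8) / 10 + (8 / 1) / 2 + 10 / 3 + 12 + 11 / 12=203 / 10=20.30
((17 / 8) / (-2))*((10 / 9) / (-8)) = 0.15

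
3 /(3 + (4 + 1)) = 3 /8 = 0.38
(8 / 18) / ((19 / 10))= 40 / 171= 0.23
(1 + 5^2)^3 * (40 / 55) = 140608 / 11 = 12782.55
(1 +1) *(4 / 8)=1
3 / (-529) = -3 / 529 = -0.01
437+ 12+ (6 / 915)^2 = 41768229 / 93025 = 449.00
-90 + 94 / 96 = -4273 / 48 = -89.02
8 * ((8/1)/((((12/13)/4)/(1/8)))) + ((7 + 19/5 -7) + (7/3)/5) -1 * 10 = 434/15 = 28.93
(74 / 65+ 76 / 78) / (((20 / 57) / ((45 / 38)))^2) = 24.07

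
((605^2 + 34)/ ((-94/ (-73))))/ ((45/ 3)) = 18951.99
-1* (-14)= 14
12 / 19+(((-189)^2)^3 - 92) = 866013029095123 / 19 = 45579633110269.63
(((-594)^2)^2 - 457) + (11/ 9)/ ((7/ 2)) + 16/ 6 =7843074273847/ 63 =124493242442.02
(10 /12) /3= 5 /18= 0.28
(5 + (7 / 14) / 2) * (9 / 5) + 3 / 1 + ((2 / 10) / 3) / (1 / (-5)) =727 / 60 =12.12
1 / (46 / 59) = 59 / 46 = 1.28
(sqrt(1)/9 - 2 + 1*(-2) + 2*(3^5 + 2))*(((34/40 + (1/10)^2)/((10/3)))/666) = 1505/7992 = 0.19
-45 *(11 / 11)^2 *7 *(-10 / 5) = 630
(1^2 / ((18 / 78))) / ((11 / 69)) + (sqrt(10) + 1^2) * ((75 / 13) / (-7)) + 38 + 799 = 864221 / 1001 - 75 * sqrt(10) / 91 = 860.75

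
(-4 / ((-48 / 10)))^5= 3125 / 7776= 0.40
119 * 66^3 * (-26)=-889512624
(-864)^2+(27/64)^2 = 3057648345/4096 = 746496.18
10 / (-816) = -5 / 408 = -0.01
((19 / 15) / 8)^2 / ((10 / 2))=361 / 72000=0.01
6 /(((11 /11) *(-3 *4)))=-1 /2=-0.50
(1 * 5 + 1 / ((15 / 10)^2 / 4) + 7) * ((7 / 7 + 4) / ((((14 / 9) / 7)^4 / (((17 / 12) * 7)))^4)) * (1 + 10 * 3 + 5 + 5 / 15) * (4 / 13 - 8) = -71765781473793640459267125 / 13631488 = -5264706352952343901.07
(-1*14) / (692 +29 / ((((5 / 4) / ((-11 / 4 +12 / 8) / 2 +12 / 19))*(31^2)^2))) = -2456565860 / 121424541109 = -0.02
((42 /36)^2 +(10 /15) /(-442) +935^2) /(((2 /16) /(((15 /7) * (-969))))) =-1321515534230 /91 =-14522148727.80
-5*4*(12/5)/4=-12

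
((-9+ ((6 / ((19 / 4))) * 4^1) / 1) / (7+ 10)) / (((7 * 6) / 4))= -50 / 2261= -0.02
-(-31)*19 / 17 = 589 / 17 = 34.65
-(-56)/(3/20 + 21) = 1120/423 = 2.65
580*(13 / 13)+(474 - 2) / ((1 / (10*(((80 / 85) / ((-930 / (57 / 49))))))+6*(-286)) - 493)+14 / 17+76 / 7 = 49083972118 / 82985721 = 591.47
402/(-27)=-14.89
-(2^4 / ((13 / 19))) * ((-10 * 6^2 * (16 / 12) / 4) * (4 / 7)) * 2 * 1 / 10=29184 / 91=320.70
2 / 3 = 0.67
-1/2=-0.50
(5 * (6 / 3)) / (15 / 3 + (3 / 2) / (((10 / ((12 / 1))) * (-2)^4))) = 800 / 409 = 1.96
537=537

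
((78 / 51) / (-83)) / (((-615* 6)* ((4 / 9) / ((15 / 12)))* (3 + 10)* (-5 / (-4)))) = 1 / 1157020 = 0.00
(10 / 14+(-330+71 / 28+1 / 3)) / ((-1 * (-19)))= -3917 / 228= -17.18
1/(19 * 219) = 1/4161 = 0.00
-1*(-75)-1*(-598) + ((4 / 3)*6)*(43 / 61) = 41397 / 61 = 678.64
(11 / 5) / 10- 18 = -889 / 50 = -17.78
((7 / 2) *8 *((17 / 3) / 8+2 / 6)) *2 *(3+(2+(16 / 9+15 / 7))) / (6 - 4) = 7025 / 27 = 260.19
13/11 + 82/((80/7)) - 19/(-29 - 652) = 2512397/299640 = 8.38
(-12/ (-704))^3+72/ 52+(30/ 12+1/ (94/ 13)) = 4.02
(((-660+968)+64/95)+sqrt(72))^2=351888* sqrt(2)/95+860546776/9025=100589.81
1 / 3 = 0.33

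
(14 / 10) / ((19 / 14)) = 98 / 95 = 1.03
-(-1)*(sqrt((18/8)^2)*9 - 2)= 73/4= 18.25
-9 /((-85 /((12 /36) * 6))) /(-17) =-18 /1445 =-0.01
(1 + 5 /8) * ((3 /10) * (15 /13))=9 /16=0.56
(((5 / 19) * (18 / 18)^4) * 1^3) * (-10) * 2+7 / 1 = 33 / 19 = 1.74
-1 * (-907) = 907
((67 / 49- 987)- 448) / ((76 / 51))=-895662 / 931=-962.04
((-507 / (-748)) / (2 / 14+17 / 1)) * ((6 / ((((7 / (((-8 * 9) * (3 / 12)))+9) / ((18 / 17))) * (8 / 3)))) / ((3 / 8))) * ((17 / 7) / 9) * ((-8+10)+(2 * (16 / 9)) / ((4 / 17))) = 3549 / 26350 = 0.13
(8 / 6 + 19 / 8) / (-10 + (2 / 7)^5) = -1495823 / 4032912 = -0.37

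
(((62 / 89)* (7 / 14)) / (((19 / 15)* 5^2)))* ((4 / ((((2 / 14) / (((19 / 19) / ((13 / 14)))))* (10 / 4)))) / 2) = 36456 / 549575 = 0.07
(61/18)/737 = 0.00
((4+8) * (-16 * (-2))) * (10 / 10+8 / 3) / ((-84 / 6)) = -100.57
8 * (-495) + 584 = -3376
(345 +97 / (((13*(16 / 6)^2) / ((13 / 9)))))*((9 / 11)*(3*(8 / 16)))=598779 / 1408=425.27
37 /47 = 0.79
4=4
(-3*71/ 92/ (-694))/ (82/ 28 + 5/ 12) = 4473/ 4485322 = 0.00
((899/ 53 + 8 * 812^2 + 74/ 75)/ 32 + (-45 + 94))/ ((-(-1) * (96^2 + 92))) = 20973443347/ 1183977600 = 17.71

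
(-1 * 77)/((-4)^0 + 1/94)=-7238/95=-76.19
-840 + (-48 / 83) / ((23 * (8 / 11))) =-1603626 / 1909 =-840.03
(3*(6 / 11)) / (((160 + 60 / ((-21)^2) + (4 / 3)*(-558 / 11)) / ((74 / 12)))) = 16317 / 149572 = 0.11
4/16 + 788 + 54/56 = 11049/14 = 789.21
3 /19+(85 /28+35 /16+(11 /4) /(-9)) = 97207 /19152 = 5.08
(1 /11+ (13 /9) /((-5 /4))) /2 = -527 /990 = -0.53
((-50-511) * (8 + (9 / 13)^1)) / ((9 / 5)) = -105655 / 39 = -2709.10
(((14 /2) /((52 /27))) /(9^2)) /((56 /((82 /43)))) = 41 /26832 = 0.00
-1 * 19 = -19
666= 666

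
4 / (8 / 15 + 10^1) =30 / 79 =0.38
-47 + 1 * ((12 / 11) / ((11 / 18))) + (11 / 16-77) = -235277 / 1936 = -121.53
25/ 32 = 0.78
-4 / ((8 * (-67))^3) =1 / 38497664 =0.00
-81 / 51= -27 / 17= -1.59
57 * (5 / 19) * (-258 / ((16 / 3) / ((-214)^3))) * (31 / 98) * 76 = 8377199296470 / 49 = 170963250948.37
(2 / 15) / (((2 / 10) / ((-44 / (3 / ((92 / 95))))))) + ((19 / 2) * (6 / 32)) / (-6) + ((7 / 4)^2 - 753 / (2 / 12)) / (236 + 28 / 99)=-9239777027 / 320002560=-28.87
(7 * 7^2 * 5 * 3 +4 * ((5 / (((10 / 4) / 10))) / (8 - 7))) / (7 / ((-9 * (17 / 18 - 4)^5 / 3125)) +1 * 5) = 841491475 / 2274919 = 369.90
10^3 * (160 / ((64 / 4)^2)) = 625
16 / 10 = 8 / 5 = 1.60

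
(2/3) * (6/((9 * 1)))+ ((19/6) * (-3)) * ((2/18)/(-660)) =0.45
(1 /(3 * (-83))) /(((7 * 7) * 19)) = -1 /231819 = -0.00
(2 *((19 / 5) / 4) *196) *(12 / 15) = 7448 / 25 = 297.92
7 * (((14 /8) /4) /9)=49 /144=0.34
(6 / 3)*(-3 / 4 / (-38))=3 / 76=0.04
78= 78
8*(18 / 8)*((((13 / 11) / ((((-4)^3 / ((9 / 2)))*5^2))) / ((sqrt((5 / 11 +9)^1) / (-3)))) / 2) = 243*sqrt(286) / 140800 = 0.03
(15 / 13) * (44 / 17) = 660 / 221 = 2.99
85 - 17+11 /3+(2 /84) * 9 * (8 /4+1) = 3037 /42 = 72.31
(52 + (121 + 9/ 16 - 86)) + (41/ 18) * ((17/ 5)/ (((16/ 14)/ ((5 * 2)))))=22367/ 144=155.33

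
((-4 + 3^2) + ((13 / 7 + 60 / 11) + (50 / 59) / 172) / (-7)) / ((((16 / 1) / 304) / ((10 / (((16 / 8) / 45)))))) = 46237728825 / 2734886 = 16906.64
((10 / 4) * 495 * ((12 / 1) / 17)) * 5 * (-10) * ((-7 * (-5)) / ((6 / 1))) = -4331250 / 17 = -254779.41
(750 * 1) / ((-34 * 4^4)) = -375 / 4352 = -0.09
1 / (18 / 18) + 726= 727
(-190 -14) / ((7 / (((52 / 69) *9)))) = -31824 / 161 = -197.66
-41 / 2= -20.50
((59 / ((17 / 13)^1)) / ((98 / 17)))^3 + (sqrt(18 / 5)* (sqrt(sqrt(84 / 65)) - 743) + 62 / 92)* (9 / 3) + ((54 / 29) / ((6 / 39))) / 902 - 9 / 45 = -6687* sqrt(10) / 5 + 18* 105^(1 / 4)* 13^(3 / 4) / 65 + 681267627871091 / 1415632769320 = -3741.92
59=59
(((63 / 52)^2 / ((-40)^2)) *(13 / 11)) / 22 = 3969 / 80537600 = 0.00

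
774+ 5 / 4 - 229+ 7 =2213 / 4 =553.25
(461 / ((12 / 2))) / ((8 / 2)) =461 / 24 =19.21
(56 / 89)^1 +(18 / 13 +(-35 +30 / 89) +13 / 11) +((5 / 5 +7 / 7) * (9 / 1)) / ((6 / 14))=134050 / 12727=10.53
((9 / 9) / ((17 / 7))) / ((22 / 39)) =273 / 374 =0.73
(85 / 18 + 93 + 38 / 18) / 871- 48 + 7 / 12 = -494401 / 10452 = -47.30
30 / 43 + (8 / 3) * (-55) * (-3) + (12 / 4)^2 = 19337 / 43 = 449.70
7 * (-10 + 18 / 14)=-61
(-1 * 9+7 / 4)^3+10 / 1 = -371.08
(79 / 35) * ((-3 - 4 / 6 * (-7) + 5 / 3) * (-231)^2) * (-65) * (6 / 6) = -26096070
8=8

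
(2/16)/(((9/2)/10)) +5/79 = 0.34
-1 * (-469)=469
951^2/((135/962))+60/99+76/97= 103147358246/16005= 6444695.92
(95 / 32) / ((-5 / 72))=-42.75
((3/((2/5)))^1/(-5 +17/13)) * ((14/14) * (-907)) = 58955/32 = 1842.34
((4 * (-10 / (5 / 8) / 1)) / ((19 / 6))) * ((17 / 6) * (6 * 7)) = -45696 / 19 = -2405.05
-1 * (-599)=599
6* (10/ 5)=12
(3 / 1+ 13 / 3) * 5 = 110 / 3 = 36.67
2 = 2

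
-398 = -398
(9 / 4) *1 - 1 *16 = -55 / 4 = -13.75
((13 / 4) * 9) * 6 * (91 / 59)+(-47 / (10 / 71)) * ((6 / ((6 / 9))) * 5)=-870003 / 59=-14745.81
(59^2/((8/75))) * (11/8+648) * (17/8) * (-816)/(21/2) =-391966256625/112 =-3499698719.87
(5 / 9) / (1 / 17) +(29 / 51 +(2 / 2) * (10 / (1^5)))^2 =315086 / 2601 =121.14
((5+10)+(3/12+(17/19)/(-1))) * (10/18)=5455/684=7.98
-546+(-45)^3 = -91671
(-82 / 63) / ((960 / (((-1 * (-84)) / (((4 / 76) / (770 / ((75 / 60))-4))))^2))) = -6467563368 / 5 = -1293512673.60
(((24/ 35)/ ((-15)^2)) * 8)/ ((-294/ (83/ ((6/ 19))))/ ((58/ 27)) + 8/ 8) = 2926912/ 57537375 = 0.05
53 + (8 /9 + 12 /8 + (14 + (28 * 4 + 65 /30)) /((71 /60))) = 209207 /1278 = 163.70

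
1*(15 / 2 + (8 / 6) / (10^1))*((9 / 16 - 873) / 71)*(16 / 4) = -1065537 / 2840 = -375.19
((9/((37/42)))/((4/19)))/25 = 3591/1850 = 1.94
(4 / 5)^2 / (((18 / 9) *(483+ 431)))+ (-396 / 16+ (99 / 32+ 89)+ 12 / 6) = 25352203 / 365600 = 69.34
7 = 7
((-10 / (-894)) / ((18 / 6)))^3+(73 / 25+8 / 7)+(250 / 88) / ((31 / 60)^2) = 65601053775912526 / 4461084556738425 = 14.71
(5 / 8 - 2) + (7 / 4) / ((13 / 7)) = -0.43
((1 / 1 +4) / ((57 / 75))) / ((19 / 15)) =1875 / 361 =5.19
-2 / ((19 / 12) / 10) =-12.63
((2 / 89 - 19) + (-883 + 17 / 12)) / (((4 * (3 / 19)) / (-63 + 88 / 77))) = 7912720373 / 89712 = 88201.36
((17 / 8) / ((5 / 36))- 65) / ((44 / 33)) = -1491 / 40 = -37.28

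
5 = 5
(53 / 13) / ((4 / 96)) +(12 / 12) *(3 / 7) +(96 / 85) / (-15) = 3797863 / 38675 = 98.20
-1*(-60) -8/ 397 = 23812/ 397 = 59.98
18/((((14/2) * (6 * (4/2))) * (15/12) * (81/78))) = 0.17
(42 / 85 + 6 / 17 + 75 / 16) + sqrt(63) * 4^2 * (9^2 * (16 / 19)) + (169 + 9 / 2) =243487 / 1360 + 62208 * sqrt(7) / 19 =8841.50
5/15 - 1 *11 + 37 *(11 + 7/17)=20990/51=411.57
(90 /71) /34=45 /1207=0.04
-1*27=-27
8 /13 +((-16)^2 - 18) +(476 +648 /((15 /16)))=91378 /65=1405.82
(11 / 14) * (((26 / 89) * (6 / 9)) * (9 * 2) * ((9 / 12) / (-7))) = -1287 / 4361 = -0.30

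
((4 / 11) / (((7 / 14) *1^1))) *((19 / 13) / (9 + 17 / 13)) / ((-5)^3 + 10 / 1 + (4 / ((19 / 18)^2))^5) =465961035592876 / 2174950249646489557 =0.00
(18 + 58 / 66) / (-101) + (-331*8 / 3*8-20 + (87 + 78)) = -7684254 / 1111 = -6916.52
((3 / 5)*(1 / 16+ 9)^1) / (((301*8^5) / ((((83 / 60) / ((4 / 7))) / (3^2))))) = 2407 / 16231956480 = 0.00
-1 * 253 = -253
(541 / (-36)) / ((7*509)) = -541 / 128268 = -0.00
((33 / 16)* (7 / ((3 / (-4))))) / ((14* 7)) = -11 / 56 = -0.20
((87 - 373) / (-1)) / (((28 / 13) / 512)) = 475904 / 7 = 67986.29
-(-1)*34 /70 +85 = 85.49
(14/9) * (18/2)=14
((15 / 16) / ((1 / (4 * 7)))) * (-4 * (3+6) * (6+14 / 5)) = -8316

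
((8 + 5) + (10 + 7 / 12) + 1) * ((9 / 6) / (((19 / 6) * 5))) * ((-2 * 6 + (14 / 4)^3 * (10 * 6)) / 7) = 906417 / 1064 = 851.90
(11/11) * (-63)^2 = 3969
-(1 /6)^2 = -1 /36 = -0.03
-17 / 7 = -2.43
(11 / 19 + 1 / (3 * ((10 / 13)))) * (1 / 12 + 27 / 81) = 577 / 1368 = 0.42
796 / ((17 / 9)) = 7164 / 17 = 421.41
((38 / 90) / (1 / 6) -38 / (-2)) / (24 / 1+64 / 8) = 323 / 480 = 0.67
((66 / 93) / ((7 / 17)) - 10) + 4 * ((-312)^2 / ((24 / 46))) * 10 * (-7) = -11336359556 / 217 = -52241288.28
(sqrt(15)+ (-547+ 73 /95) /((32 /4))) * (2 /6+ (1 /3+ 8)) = -168649 /285+ 26 * sqrt(15) /3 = -558.19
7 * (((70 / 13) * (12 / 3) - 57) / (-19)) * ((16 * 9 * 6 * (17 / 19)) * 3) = 142194528 / 4693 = 30299.28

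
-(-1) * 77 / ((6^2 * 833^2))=11 / 3568572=0.00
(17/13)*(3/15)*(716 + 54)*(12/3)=805.54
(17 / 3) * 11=187 / 3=62.33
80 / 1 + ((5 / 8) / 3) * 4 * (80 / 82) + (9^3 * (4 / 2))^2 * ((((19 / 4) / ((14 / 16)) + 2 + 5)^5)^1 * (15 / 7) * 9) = 175934167775444833600 / 14470827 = 12157851640092.50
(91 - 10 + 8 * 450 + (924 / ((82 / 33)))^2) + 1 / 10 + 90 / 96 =19090401683 / 134480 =141957.18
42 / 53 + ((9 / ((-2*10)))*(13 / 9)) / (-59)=50249 / 62540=0.80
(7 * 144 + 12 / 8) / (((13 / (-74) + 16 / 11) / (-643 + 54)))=-464938.27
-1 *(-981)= 981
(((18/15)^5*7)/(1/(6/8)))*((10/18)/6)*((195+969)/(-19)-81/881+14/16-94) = -3909793671/20923750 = -186.86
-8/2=-4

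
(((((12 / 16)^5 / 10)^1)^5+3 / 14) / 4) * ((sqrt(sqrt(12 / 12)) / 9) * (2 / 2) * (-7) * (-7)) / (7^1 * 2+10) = 0.01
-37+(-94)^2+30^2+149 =9848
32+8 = 40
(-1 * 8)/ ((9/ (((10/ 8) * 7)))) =-70/ 9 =-7.78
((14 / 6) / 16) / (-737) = -7 / 35376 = -0.00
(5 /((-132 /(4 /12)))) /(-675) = 1 /53460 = 0.00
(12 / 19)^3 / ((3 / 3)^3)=1728 / 6859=0.25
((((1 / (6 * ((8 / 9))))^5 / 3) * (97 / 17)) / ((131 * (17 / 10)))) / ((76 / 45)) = 1767825 / 1508525473792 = 0.00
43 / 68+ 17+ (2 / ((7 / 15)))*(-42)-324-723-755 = -133577 / 68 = -1964.37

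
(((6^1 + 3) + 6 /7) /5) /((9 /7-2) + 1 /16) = -1104 /365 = -3.02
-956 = -956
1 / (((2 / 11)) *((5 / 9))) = 9.90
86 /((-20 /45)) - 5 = -198.50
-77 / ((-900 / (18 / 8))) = 77 / 400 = 0.19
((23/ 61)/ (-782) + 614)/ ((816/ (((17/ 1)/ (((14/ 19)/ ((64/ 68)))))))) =24195265/ 1480836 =16.34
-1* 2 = -2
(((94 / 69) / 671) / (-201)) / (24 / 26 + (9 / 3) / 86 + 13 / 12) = -210184 / 42476137869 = -0.00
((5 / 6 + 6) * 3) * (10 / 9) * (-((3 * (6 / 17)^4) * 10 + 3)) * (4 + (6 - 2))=-158228840 / 250563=-631.49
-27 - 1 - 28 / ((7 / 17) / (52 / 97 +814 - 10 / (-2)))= -5408376 / 97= -55756.45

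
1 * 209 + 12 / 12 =210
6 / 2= 3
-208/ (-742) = 104/ 371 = 0.28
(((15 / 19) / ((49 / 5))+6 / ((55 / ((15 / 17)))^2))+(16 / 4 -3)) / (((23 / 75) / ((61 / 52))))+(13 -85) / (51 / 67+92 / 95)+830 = 84929302501000190 / 107164749741049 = 792.51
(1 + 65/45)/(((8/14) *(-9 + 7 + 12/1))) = 77/180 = 0.43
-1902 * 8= -15216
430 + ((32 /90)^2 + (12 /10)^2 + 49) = 973147 /2025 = 480.57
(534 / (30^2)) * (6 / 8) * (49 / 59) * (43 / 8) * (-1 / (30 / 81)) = -5063121 / 944000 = -5.36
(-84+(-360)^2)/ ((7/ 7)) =129516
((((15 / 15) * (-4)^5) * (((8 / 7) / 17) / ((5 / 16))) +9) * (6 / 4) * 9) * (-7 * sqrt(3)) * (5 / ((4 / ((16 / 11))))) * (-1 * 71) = -481998978 * sqrt(3) / 187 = -4464420.96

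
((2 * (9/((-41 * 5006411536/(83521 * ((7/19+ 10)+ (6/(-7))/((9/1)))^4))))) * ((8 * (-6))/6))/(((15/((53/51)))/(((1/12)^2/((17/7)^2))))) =254352765676084501/4777694978736551392080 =0.00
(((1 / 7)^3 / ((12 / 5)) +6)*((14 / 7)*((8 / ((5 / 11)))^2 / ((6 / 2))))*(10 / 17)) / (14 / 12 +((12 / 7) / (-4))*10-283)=-22504064 / 8832495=-2.55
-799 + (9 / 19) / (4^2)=-242887 / 304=-798.97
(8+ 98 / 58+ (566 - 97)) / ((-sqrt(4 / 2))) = -6941 * sqrt(2) / 29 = -338.48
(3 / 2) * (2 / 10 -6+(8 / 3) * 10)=313 / 10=31.30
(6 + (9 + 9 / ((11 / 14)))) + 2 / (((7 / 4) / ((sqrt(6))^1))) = 8 *sqrt(6) / 7 + 291 / 11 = 29.25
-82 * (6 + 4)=-820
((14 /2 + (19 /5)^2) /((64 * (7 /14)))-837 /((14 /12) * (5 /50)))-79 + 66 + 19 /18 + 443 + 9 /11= -6741.74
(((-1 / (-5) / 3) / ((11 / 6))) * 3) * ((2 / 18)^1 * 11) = 0.13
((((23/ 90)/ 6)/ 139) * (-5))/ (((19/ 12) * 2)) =-23/ 47538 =-0.00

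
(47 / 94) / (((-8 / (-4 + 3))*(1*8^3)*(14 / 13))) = 13 / 114688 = 0.00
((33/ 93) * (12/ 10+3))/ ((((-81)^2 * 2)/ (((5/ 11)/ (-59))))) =-7/ 8000046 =-0.00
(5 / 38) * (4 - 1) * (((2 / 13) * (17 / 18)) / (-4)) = -85 / 5928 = -0.01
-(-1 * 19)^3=6859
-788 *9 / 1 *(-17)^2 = -2049588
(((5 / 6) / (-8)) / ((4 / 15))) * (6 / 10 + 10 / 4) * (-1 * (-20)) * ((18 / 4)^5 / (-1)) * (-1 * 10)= -228814875 / 512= -446904.05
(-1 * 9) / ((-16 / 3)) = 1.69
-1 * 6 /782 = -3 /391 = -0.01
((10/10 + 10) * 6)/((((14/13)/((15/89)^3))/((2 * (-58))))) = -167953500/4934783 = -34.03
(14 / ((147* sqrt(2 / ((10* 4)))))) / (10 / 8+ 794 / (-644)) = 368* sqrt(5) / 33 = 24.94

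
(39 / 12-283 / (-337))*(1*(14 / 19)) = 38591 / 12806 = 3.01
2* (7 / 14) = 1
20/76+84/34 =883/323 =2.73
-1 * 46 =-46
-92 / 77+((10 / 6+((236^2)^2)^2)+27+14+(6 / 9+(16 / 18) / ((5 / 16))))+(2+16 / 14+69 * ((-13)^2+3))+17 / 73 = 2434008681009972598393273 / 252945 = 9622679558836792972.36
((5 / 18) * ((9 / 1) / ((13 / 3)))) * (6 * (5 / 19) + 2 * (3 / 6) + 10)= 3585 / 494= 7.26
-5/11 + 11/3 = 106/33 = 3.21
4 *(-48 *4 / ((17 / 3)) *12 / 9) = -3072 / 17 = -180.71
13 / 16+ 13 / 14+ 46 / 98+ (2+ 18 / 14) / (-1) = -843 / 784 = -1.08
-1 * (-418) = 418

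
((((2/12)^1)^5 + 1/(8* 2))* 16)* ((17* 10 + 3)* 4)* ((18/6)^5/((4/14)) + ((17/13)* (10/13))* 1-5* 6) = 569651.81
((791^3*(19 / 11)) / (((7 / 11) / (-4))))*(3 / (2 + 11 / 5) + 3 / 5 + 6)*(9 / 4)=-442149813504 / 5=-88429962700.80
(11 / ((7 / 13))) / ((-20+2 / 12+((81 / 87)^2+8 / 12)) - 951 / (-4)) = 1443156 / 15502837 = 0.09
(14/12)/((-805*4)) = -1/2760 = -0.00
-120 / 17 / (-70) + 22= 2630 / 119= 22.10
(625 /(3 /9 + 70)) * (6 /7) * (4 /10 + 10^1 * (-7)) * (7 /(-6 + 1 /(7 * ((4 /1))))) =21924000 /35237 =622.19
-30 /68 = -15 /34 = -0.44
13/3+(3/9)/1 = 14/3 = 4.67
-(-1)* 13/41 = 0.32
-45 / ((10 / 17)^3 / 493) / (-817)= 133.41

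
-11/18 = -0.61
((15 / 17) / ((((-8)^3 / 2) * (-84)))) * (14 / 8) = 5 / 69632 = 0.00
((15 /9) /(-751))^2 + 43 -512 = -2380648196 /5076009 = -469.00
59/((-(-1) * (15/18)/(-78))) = -27612/5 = -5522.40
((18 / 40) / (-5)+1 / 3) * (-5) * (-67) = 4891 / 60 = 81.52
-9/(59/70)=-630/59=-10.68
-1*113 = -113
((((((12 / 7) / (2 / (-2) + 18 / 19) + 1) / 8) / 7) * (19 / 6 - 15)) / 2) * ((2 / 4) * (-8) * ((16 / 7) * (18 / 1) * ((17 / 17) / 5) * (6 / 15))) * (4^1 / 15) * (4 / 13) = -3.60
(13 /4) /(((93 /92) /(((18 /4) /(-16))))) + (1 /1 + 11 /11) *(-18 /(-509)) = -420861 /504928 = -0.83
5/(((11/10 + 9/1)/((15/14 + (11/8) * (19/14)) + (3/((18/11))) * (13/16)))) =10625/4848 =2.19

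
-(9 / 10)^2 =-81 / 100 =-0.81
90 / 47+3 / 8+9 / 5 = 7689 / 1880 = 4.09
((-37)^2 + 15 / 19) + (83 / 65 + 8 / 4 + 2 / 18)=15262868 / 11115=1373.18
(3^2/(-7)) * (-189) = 243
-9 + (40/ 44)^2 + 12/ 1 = 463/ 121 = 3.83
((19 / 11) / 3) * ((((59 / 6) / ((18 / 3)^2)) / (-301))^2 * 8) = 66139 / 17436706056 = 0.00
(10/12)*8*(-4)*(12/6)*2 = -320/3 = -106.67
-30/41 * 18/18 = -30/41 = -0.73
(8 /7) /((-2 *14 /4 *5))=-8 /245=-0.03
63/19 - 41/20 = 1.27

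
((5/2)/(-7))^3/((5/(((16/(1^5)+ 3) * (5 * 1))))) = -2375/2744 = -0.87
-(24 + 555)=-579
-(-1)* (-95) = -95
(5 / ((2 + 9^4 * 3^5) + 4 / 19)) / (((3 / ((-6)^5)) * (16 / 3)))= -15390 / 10097393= -0.00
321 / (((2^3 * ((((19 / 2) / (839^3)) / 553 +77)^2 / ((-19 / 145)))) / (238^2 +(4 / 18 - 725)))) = -109134744957530580920059161026041 / 2200810867302024277055107117830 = -49.59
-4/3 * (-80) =320/3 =106.67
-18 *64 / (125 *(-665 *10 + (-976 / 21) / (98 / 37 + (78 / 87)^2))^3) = 1653472984367696688 / 53082867077572664749240140967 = 0.00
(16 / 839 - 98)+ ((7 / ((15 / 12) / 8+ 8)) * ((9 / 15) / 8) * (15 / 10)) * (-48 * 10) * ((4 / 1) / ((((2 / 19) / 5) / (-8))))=70346.16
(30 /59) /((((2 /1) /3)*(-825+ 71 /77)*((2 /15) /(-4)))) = 0.03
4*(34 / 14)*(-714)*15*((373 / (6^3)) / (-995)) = 180.56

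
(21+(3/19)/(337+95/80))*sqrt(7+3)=66.41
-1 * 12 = -12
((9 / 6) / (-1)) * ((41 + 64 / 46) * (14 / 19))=-20475 / 437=-46.85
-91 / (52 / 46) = -161 / 2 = -80.50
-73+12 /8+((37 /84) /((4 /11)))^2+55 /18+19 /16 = -2475797 /37632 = -65.79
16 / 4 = 4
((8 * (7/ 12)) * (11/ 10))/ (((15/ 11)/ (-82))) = -69454/ 225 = -308.68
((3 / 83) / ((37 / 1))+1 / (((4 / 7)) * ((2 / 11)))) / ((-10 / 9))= -2128419 / 245680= -8.66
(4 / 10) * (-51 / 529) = -102 / 2645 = -0.04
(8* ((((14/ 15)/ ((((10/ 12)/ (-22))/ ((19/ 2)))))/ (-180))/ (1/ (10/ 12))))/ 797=5852/ 537975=0.01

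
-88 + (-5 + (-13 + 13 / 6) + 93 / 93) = -617 / 6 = -102.83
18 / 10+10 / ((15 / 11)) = 137 / 15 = 9.13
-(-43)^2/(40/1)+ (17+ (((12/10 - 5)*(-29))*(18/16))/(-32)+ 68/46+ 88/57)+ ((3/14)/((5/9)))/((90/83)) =-1745620099/58732800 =-29.72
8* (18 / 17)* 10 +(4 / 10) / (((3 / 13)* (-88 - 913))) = 1663166 / 19635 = 84.70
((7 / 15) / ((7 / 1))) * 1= 1 / 15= 0.07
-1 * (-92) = 92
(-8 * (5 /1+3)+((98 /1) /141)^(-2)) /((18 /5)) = -2973875 /172872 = -17.20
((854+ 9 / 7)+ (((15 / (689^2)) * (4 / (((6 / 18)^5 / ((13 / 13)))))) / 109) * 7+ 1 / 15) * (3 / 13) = 4647295743568 / 23543787995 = 197.39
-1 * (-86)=86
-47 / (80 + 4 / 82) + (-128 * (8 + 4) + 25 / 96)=-26891863 / 17504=-1536.33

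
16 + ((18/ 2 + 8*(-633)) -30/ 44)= -110873/ 22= -5039.68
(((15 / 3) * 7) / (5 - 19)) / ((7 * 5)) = -1 / 14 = -0.07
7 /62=0.11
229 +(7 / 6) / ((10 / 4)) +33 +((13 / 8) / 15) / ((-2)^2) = 41999 / 160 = 262.49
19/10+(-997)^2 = 9940109/10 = 994010.90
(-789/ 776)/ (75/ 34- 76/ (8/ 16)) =13413/ 1976084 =0.01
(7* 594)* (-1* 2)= -8316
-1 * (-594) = 594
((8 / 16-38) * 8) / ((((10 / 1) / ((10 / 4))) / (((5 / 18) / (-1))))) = 125 / 6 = 20.83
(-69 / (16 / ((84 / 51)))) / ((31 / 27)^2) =-352107 / 65348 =-5.39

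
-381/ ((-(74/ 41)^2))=640461/ 5476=116.96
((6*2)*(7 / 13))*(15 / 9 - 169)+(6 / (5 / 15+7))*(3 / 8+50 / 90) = -1236057 / 1144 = -1080.47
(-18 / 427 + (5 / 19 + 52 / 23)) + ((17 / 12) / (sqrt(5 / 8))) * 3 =7.86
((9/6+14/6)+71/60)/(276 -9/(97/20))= 0.02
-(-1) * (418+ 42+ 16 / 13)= 5996 / 13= 461.23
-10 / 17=-0.59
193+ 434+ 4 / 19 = 11917 / 19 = 627.21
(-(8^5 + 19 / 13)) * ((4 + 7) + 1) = -5112036 / 13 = -393233.54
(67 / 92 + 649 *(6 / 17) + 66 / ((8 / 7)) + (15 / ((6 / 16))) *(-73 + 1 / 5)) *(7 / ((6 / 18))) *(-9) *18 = 3491013330 / 391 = 8928422.84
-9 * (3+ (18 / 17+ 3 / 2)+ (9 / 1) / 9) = -2007 / 34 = -59.03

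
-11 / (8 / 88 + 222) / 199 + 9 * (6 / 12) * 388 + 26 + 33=877513264 / 486157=1805.00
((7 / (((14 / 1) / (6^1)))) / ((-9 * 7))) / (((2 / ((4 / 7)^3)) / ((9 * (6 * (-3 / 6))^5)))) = 23328 / 2401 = 9.72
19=19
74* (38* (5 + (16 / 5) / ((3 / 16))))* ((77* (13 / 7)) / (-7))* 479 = -63755089684 / 105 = -607191330.32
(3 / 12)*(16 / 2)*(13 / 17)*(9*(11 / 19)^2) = 28314 / 6137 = 4.61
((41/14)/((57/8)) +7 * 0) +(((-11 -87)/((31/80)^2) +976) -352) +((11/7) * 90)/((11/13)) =53259830/383439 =138.90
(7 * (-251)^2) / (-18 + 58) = 441007 / 40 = 11025.18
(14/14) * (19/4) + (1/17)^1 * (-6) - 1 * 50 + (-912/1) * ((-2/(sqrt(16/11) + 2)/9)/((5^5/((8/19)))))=-203407381/4462500 - 256 * sqrt(11)/65625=-45.59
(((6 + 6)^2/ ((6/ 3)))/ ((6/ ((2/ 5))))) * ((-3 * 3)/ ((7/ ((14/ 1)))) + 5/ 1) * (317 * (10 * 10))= -1978080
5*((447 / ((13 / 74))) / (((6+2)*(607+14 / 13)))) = 2.62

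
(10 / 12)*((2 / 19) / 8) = 5 / 456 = 0.01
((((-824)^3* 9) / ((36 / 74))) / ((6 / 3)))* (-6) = 31050930432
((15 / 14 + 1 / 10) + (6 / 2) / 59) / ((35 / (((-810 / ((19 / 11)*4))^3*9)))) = -20085145636545 / 39658738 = -506449.44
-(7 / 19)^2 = -49 / 361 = -0.14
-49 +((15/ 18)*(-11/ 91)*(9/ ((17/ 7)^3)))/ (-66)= -12518079/ 255476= -49.00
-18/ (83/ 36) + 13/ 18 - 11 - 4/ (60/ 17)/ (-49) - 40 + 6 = -19056209/ 366030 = -52.06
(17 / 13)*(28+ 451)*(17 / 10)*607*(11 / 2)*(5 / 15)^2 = 924303787 / 2340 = 395001.62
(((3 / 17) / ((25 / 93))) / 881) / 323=279 / 120939275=0.00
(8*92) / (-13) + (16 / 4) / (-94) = -34618 / 611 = -56.66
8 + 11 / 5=51 / 5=10.20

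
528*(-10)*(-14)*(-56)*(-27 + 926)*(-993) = 3695378480640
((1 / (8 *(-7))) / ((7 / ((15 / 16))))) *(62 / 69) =-155 / 72128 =-0.00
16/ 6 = 8/ 3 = 2.67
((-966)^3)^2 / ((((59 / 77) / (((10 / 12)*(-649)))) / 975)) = -559203059020534965036000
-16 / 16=-1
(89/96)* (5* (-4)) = -445/24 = -18.54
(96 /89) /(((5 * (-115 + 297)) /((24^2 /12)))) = 2304 /40495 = 0.06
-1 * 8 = -8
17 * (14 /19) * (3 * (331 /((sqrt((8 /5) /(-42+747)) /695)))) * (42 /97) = 8623236825 * sqrt(282) /1843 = 78572312.00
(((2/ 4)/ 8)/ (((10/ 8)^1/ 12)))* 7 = 21/ 5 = 4.20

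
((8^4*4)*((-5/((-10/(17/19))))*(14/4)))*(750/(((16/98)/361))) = 42542976000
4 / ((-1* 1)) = -4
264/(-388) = -66/97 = -0.68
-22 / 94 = -11 / 47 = -0.23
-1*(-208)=208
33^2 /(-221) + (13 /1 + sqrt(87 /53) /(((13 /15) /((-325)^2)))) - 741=-161977 /221 + 121875 * sqrt(4611) /53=155415.03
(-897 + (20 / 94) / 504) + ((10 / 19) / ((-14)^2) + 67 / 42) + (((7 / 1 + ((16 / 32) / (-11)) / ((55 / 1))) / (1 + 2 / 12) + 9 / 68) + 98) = -6409867405583 / 8100733410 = -791.27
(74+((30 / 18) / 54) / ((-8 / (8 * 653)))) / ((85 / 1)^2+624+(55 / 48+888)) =69784 / 11324637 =0.01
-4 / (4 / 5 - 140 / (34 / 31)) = 170 / 5391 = 0.03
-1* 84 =-84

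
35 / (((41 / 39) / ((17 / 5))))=4641 / 41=113.20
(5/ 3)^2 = 25/ 9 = 2.78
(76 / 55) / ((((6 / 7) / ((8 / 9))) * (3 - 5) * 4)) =-266 / 1485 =-0.18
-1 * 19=-19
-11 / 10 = -1.10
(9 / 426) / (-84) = -0.00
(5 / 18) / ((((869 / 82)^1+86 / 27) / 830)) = 102090 / 6103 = 16.73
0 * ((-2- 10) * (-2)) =0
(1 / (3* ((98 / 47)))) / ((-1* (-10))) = 47 / 2940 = 0.02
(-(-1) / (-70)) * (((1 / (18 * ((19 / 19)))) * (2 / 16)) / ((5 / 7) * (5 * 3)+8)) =-1 / 188640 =-0.00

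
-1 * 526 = -526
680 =680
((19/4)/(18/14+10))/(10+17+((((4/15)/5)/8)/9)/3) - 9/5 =-154150497/86387290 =-1.78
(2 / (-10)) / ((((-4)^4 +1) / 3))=-3 / 1285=-0.00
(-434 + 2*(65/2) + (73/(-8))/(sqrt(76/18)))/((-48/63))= 4599*sqrt(38)/4864 + 7749/16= 490.14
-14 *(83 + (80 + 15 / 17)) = -39004 / 17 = -2294.35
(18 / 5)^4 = 104976 / 625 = 167.96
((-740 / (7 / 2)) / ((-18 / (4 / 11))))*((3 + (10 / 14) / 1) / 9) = 76960 / 43659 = 1.76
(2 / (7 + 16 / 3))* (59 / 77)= 354 / 2849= 0.12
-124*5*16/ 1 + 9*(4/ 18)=-9918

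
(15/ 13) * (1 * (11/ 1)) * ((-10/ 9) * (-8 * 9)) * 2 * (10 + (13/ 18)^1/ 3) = 2433200/ 117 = 20796.58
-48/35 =-1.37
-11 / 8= -1.38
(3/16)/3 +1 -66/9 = -301/48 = -6.27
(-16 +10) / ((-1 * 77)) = 6 / 77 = 0.08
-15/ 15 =-1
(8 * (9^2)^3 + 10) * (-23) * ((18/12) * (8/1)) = -1173424488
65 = 65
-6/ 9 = -2/ 3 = -0.67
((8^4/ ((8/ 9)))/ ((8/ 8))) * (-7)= -32256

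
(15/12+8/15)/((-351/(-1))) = 107/21060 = 0.01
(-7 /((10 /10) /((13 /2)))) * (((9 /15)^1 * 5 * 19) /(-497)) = 741 /142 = 5.22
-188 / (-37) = 5.08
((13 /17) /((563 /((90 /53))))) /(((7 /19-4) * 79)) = -7410 /921696871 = -0.00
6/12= 1/2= 0.50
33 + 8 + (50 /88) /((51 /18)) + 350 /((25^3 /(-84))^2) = 150515460841 /3652343750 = 41.21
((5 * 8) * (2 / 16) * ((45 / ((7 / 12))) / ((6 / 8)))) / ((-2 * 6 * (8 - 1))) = -300 / 49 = -6.12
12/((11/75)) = 900/11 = 81.82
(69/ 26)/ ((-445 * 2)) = -69/ 23140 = -0.00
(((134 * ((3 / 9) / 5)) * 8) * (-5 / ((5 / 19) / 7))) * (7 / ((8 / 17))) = -2120818 / 15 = -141387.87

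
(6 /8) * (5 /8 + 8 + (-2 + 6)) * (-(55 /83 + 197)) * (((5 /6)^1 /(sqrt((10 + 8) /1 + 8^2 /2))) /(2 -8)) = 828503 * sqrt(2) /31872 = 36.76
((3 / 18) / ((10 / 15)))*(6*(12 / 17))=18 / 17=1.06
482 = 482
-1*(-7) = 7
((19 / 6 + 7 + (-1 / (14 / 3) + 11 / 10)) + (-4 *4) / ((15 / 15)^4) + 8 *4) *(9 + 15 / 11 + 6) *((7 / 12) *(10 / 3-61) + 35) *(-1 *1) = -39767 / 66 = -602.53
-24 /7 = -3.43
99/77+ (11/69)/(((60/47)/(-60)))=-2998/483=-6.21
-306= -306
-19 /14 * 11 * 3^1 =-627 /14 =-44.79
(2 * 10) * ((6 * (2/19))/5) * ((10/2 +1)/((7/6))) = 1728/133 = 12.99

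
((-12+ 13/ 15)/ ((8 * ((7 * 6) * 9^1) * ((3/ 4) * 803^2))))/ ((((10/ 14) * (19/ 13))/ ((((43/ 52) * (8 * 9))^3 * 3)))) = -238998042/ 51762042475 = -0.00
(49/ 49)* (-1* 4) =-4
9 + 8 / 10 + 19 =144 / 5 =28.80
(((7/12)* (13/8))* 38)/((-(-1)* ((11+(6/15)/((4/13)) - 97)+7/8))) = -0.43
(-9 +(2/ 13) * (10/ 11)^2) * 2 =-27914/ 1573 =-17.75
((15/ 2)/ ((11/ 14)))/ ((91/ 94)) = 1410/ 143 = 9.86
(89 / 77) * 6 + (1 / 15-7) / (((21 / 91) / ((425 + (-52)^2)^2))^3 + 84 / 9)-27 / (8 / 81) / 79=473759087357066404351283250753 / 173426019434116799043700169240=2.73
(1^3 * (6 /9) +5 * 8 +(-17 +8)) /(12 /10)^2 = 2375 /108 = 21.99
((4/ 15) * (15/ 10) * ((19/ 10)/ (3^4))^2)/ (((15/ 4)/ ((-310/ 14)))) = -22382/ 17222625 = -0.00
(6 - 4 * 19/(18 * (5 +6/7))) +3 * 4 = 6376/369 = 17.28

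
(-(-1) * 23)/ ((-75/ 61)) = -1403/ 75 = -18.71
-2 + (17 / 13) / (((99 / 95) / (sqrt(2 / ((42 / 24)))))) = -0.66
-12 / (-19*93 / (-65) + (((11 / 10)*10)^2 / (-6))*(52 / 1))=2340 / 199189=0.01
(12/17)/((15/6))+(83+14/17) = 7149/85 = 84.11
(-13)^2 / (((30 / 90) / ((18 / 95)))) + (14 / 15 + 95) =54719 / 285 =192.00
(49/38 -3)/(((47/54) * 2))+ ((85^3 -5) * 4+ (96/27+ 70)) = 39486626057/16074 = 2456552.57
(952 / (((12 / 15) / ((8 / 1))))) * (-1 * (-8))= 76160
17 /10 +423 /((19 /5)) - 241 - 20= -28117 /190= -147.98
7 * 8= 56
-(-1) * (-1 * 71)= -71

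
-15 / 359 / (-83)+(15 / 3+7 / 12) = 1996579 / 357564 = 5.58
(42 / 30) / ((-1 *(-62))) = 7 / 310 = 0.02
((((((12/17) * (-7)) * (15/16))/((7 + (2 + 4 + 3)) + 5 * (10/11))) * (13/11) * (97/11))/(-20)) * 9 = 714987/676192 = 1.06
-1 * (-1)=1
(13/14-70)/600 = -967/8400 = -0.12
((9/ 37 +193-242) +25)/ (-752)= 879/ 27824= 0.03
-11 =-11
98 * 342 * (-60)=-2010960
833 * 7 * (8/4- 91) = -518959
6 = 6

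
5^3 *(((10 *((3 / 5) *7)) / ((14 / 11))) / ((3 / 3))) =4125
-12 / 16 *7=-21 / 4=-5.25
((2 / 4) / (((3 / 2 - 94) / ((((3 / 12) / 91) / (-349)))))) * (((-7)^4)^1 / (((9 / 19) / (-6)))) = -6517 / 5036070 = -0.00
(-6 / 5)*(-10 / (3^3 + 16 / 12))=36 / 85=0.42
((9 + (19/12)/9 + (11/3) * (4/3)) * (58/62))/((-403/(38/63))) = -3857/195858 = -0.02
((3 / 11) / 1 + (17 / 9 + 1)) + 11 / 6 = 989 / 198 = 4.99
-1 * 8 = -8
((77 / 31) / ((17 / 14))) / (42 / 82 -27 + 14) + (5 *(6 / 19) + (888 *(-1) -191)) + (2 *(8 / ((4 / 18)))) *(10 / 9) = -2557137193 / 2563328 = -997.58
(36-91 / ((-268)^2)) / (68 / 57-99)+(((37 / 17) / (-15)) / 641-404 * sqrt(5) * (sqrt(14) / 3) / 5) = -404 * sqrt(70) / 15-4820886214871 / 13090090990800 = -225.71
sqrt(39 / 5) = 2.79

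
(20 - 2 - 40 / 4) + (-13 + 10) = 5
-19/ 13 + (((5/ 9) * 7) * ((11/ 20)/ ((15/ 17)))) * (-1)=-27277/ 7020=-3.89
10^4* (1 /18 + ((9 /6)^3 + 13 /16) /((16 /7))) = 18875.87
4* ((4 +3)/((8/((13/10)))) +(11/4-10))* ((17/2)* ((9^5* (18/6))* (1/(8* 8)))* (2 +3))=-1472623011/512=-2876216.82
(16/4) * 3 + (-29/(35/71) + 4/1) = -1499/35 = -42.83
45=45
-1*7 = -7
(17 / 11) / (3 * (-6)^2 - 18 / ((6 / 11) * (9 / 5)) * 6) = -17 / 22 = -0.77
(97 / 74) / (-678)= -0.00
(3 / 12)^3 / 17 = 1 / 1088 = 0.00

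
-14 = -14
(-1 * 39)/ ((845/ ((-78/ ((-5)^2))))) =18/ 125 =0.14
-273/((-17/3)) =819/17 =48.18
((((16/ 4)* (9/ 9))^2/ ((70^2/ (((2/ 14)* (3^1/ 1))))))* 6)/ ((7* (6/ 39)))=468/ 60025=0.01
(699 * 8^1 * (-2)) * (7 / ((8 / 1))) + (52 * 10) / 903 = -8836238 / 903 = -9785.42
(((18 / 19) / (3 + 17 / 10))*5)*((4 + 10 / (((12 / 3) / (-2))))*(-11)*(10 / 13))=99000 / 11609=8.53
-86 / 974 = -43 / 487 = -0.09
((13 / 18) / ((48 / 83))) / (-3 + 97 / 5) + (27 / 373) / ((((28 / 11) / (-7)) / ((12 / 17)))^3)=-58857141697 / 129832431552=-0.45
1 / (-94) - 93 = -8743 / 94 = -93.01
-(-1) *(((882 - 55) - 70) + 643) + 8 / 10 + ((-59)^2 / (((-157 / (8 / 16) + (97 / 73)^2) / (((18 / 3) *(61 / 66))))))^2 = 2351116218081841 / 450141011045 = 5223.07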